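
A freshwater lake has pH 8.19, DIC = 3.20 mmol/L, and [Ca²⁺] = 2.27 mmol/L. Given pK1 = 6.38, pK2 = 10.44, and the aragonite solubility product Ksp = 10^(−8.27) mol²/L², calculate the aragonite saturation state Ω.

α₂ = 1 / (1 + [H⁺]/K2 + [H⁺]²/(K1K2)) = 1 / (1 + 10^+2.25 + 10^+0.44)
   = 1 / (1 + 177.83 + 2.7542) = 1/181.58 = 0.005507
[CO3²⁻] = α₂ × DIC = 0.005507 × 3.20 = 0.01762 mmol/L = 17.62 μmol/L
Ksp = 10^(−8.27) = 5.370×10^-9
Ω = [Ca²⁺][CO3²⁻]/Ksp = (2.27×10^-3)(1.762×10^-5) / 5.370×10^-9 = 7.45

Ω = 7.45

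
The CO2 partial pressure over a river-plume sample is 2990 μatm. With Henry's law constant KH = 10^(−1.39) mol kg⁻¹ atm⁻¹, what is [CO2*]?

KH = 10^(−1.39) = 4.074×10^-2 mol kg⁻¹ atm⁻¹
[CO2*] = KH · pCO2 = 4.074×10^-2 × 2990×10^-6 atm = 1.22×10^-4 mol/kg

[CO2*] = 122 μmol/kg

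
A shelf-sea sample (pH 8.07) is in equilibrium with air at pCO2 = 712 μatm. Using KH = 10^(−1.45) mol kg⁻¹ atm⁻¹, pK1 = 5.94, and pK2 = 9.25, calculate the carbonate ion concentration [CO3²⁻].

[CO3²⁻] = 0.225 mmol/kg

[CO2*] = KH · pCO2 = 10^(−1.45) × 712×10^-6 = 2.526×10^-5 mol/kg
α₀ = 1/(1 + K1/[H⁺] + K1K2/[H⁺]²) = 1/(1 + 10^+2.13 + 10^+0.95) = 0.006906
DIC = [CO2*]/α₀ = 2.526×10^-5 / 0.006906 = 3.658 mmol/kg
[CO3²⁻] = α₂·DIC; α₂ = 0.06155, so [CO3²⁻] = 0.06155 × 3.658 = 0.225 mmol/kg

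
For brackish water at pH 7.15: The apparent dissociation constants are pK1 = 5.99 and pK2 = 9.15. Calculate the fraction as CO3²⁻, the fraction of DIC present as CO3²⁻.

α₂ = 0.00927

α₂ = 1 / (1 + [H⁺]/K2 + [H⁺]²/(K1K2)) = 1 / (1 + 10^+2.00 + 10^+0.84)
   = 1 / (1 + 100.00 + 6.9183) = 1/107.92 = 0.009266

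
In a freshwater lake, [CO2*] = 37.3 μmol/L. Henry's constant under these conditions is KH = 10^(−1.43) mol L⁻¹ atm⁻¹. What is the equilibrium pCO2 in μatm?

pCO2 = 1000 μatm

KH = 10^(−1.43) = 3.715×10^-2 mol L⁻¹ atm⁻¹
pCO2 = [CO2*]/KH = 37.3×10^-6 / 3.715×10^-2 = 1.00×10^-3 atm = 1000 μatm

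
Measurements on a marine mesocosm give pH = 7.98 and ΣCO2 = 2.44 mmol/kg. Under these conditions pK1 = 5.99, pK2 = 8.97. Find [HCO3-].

α₁ = 1 / (1 + [H⁺]/K1 + K2/[H⁺]) = 1 / (1 + 10^-1.99 + 10^-0.99)
   = 1 / (1 + 0.010233 + 0.10233) = 1/1.1126 = 0.8988
[HCO3⁻] = α₁ × DIC = 0.8988 × 2.44 = 2.19 mmol/kg

[HCO3⁻] = 2.19 mmol/kg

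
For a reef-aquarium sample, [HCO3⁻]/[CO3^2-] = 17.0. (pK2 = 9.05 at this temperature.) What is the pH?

pH = 7.82

From K2 = [H⁺][CO3^2-]/[HCO3⁻]:  pH = pK2 − log₁₀([HCO3⁻]/[CO3^2-])
log₁₀(17.0) = +1.230
pH = 9.05 − (+1.230) = 7.82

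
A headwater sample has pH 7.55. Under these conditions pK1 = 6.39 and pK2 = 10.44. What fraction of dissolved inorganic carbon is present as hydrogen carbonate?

α₁ = 0.934

α₁ = 1 / (1 + [H⁺]/K1 + K2/[H⁺]) = 1 / (1 + 10^-1.16 + 10^-2.89)
   = 1 / (1 + 0.069183 + 0.0012882) = 1/1.0705 = 0.9342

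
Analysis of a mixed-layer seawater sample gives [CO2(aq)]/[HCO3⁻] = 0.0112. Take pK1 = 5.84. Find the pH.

From K1 = [H⁺][HCO3⁻]/[CO2(aq)]:  pH = pK1 − log₁₀([CO2(aq)]/[HCO3⁻])
log₁₀(0.0112) = -1.951
pH = 5.84 − (-1.951) = 7.79

pH = 7.79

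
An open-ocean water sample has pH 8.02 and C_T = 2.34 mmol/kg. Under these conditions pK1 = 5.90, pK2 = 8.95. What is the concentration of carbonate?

[CO3²⁻] = 0.244 mmol/kg

α₂ = 1 / (1 + [H⁺]/K2 + [H⁺]²/(K1K2)) = 1 / (1 + 10^+0.93 + 10^-1.19)
   = 1 / (1 + 8.5114 + 0.064565) = 1/9.5759 = 0.1044
[CO3²⁻] = α₂ × DIC = 0.1044 × 2.34 = 0.244 mmol/kg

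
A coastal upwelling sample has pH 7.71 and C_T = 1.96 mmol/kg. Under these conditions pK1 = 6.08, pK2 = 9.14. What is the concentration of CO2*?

[CO2*] = 0.0433 mmol/kg

α₀ = 1 / (1 + K1/[H⁺] + K1K2/[H⁺]²) = 1 / (1 + 10^+1.63 + 10^+0.20)
   = 1 / (1 + 42.658 + 1.5849) = 1/45.243 = 0.02210
[CO2*] = α₀ × DIC = 0.02210 × 1.96 = 0.0433 mmol/kg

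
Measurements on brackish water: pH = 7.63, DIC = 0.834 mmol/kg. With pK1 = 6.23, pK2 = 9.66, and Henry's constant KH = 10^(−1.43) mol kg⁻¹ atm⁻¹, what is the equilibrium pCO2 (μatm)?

pCO2 = 852 μatm

α₀ = 1 / (1 + K1/[H⁺] + K1K2/[H⁺]²) = 1 / (1 + 10^+1.40 + 10^-0.63)
   = 1 / (1 + 25.119 + 0.23442) = 1/26.353 = 0.03795
[CO2*] = α₀ × DIC = 0.03795 × 0.834 = 0.03165 mmol/kg
pCO2 = [CO2*]/KH = 3.165×10^-5 / 3.715×10^-2 = 852 μatm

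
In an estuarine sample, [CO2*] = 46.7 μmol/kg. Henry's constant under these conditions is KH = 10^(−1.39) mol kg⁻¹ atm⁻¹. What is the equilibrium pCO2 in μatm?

KH = 10^(−1.39) = 4.074×10^-2 mol kg⁻¹ atm⁻¹
pCO2 = [CO2*]/KH = 46.7×10^-6 / 4.074×10^-2 = 1.15×10^-3 atm = 1150 μatm

pCO2 = 1150 μatm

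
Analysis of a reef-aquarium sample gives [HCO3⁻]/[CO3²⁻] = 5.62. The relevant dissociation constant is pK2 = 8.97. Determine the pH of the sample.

From K2 = [H⁺][CO3²⁻]/[HCO3⁻]:  pH = pK2 − log₁₀([HCO3⁻]/[CO3²⁻])
log₁₀(5.62) = +0.750
pH = 8.97 − (+0.750) = 8.22

pH = 8.22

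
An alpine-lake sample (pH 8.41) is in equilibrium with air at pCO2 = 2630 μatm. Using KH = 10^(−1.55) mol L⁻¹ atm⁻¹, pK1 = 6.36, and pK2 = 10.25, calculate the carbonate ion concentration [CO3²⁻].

[CO2*] = KH · pCO2 = 10^(−1.55) × 2630×10^-6 = 7.412×10^-5 mol/L
α₀ = 1/(1 + K1/[H⁺] + K1K2/[H⁺]²) = 1/(1 + 10^+2.05 + 10^+0.21) = 0.008709
DIC = [CO2*]/α₀ = 7.412×10^-5 / 0.008709 = 8.511 mmol/L
[CO3²⁻] = α₂·DIC; α₂ = 0.01412, so [CO3²⁻] = 0.01412 × 8.511 = 0.120 mmol/L

[CO3²⁻] = 0.120 mmol/L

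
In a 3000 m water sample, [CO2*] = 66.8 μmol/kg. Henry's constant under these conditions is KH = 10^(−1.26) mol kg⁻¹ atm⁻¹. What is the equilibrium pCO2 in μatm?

KH = 10^(−1.26) = 5.495×10^-2 mol kg⁻¹ atm⁻¹
pCO2 = [CO2*]/KH = 66.8×10^-6 / 5.495×10^-2 = 1.22×10^-3 atm = 1220 μatm

pCO2 = 1220 μatm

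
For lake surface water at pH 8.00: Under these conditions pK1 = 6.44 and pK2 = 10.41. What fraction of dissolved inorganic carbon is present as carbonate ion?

α₂ = 1 / (1 + [H⁺]/K2 + [H⁺]²/(K1K2)) = 1 / (1 + 10^+2.41 + 10^+0.85)
   = 1 / (1 + 257.04 + 7.0795) = 1/265.12 = 0.003772

α₂ = 0.00377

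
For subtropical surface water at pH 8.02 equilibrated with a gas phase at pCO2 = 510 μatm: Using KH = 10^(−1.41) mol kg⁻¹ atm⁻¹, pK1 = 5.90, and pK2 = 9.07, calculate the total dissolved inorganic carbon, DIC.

DIC = 2.87 mmol/kg

[CO2*] = KH · pCO2 = 10^(−1.41) × 510×10^-6 = 1.984×10^-5 mol/kg
α₀ = 1/(1 + K1/[H⁺] + K1K2/[H⁺]²) = 1/(1 + 10^+2.12 + 10^+1.07) = 0.006917
DIC = [CO2*]/α₀ = 1.984×10^-5 / 0.006917 = 2.87 mmol/kg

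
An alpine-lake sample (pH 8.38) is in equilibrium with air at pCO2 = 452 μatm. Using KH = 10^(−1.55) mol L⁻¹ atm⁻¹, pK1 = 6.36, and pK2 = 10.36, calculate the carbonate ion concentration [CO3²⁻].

[CO2*] = KH · pCO2 = 10^(−1.55) × 452×10^-6 = 1.274×10^-5 mol/L
α₀ = 1/(1 + K1/[H⁺] + K1K2/[H⁺]²) = 1/(1 + 10^+2.02 + 10^+0.04) = 0.009362
DIC = [CO2*]/α₀ = 1.274×10^-5 / 0.009362 = 1.361 mmol/L
[CO3²⁻] = α₂·DIC; α₂ = 0.01027, so [CO3²⁻] = 0.01027 × 1.361 = 0.0140 mmol/L = 14.0 μmol/L

[CO3²⁻] = 14.0 μmol/L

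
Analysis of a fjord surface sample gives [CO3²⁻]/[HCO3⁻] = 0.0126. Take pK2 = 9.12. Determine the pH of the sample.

pH = 7.22

From K2 = [H⁺][CO3²⁻]/[HCO3⁻]:  pH = pK2 + log₁₀([CO3²⁻]/[HCO3⁻])
log₁₀(0.0126) = -1.900
pH = 9.12 + (-1.900) = 7.22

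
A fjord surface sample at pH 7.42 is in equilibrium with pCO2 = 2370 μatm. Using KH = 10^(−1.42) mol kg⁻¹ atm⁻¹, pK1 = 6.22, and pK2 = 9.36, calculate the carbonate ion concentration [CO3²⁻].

[CO2*] = KH · pCO2 = 10^(−1.42) × 2370×10^-6 = 9.010×10^-5 mol/kg
α₀ = 1/(1 + K1/[H⁺] + K1K2/[H⁺]²) = 1/(1 + 10^+1.20 + 10^-0.74) = 0.05872
DIC = [CO2*]/α₀ = 9.010×10^-5 / 0.05872 = 1.535 mmol/kg
[CO3²⁻] = α₂·DIC; α₂ = 0.01068, so [CO3²⁻] = 0.01068 × 1.535 = 0.0164 mmol/kg = 16.4 μmol/kg

[CO3²⁻] = 16.4 μmol/kg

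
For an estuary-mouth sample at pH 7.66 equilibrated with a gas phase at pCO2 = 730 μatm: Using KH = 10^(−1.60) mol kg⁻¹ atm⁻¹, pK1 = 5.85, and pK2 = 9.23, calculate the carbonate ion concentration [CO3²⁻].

[CO3²⁻] = 0.0319 mmol/kg

[CO2*] = KH · pCO2 = 10^(−1.60) × 730×10^-6 = 1.834×10^-5 mol/kg
α₀ = 1/(1 + K1/[H⁺] + K1K2/[H⁺]²) = 1/(1 + 10^+1.81 + 10^+0.24) = 0.01486
DIC = [CO2*]/α₀ = 1.834×10^-5 / 0.01486 = 1.234 mmol/kg
[CO3²⁻] = α₂·DIC; α₂ = 0.02582, so [CO3²⁻] = 0.02582 × 1.234 = 0.0319 mmol/kg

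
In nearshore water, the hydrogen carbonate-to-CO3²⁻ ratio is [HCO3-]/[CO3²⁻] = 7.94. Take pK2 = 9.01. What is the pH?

From K2 = [H⁺][CO3²⁻]/[HCO3-]:  pH = pK2 − log₁₀([HCO3-]/[CO3²⁻])
log₁₀(7.94) = +0.900
pH = 9.01 − (+0.900) = 8.11

pH = 8.11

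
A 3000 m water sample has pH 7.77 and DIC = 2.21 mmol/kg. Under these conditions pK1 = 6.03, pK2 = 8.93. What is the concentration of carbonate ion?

[CO3²⁻] = 0.141 mmol/kg

α₂ = 1 / (1 + [H⁺]/K2 + [H⁺]²/(K1K2)) = 1 / (1 + 10^+1.16 + 10^-0.58)
   = 1 / (1 + 14.454 + 0.26303) = 1/15.717 = 0.06362
[CO3²⁻] = α₂ × DIC = 0.06362 × 2.21 = 0.141 mmol/kg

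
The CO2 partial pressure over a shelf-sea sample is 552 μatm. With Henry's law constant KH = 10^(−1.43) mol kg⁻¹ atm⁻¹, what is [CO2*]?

KH = 10^(−1.43) = 3.715×10^-2 mol kg⁻¹ atm⁻¹
[CO2*] = KH · pCO2 = 3.715×10^-2 × 552×10^-6 atm = 2.05×10^-5 mol/kg

[CO2*] = 20.5 μmol/kg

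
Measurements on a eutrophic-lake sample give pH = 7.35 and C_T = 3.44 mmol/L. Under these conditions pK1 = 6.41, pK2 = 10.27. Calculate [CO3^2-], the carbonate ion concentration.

α₂ = 1 / (1 + [H⁺]/K2 + [H⁺]²/(K1K2)) = 1 / (1 + 10^+2.92 + 10^+1.98)
   = 1 / (1 + 831.76 + 95.499) = 1/928.26 = 0.001077
[CO3²⁻] = α₂ × DIC = 0.001077 × 3.44 = 0.00371 mmol/L = 3.71 μmol/L

[CO3²⁻] = 3.71 μmol/L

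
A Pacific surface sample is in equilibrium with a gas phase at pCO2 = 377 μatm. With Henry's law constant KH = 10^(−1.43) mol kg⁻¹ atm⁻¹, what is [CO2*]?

KH = 10^(−1.43) = 3.715×10^-2 mol kg⁻¹ atm⁻¹
[CO2*] = KH · pCO2 = 3.715×10^-2 × 377×10^-6 atm = 1.40×10^-5 mol/kg

[CO2*] = 14.0 μmol/kg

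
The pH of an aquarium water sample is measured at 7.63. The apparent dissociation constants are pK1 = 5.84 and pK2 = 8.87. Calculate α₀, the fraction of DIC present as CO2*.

α₀ = 1 / (1 + K1/[H⁺] + K1K2/[H⁺]²) = 1 / (1 + 10^+1.79 + 10^+0.55)
   = 1 / (1 + 61.660 + 3.5481) = 1/66.208 = 0.01510

α₀ = 0.0151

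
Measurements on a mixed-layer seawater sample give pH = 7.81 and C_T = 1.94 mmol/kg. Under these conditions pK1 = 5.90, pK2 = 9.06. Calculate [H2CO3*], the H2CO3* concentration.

[CO2*] = 0.0223 mmol/kg

α₀ = 1 / (1 + K1/[H⁺] + K1K2/[H⁺]²) = 1 / (1 + 10^+1.91 + 10^+0.66)
   = 1 / (1 + 81.283 + 4.5709) = 1/86.854 = 0.01151
[CO2*] = α₀ × DIC = 0.01151 × 1.94 = 0.0223 mmol/kg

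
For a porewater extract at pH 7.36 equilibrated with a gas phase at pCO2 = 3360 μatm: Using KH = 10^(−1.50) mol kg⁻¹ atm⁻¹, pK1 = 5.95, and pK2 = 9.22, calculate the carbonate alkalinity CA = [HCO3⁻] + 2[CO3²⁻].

CA = 2.81 mmol/kg

[CO2*] = KH · pCO2 = 10^(−1.50) × 3360×10^-6 = 1.063×10^-4 mol/kg
α₀ = 1/(1 + K1/[H⁺] + K1K2/[H⁺]²) = 1/(1 + 10^+1.41 + 10^-0.45) = 0.03696
DIC = [CO2*]/α₀ = 1.063×10^-4 / 0.03696 = 2.875 mmol/kg
CA = (α₁ + 2α₂)·DIC = (0.9499 + 2×0.01311) × 2.875 = 2.81 mmol/kg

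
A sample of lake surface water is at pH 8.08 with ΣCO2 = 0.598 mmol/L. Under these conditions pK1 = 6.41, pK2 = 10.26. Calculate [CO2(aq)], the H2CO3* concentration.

α₀ = 1 / (1 + K1/[H⁺] + K1K2/[H⁺]²) = 1 / (1 + 10^+1.67 + 10^-0.51)
   = 1 / (1 + 46.774 + 0.30903) = 1/48.083 = 0.02080
[CO2*] = α₀ × DIC = 0.02080 × 0.598 = 0.0124 mmol/L = 12.4 μmol/L

[CO2*] = 12.4 μmol/L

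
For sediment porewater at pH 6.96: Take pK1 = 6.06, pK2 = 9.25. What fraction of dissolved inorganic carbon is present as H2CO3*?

α₀ = 0.111

α₀ = 1 / (1 + K1/[H⁺] + K1K2/[H⁺]²) = 1 / (1 + 10^+0.90 + 10^-1.39)
   = 1 / (1 + 7.9433 + 0.040738) = 1/8.9840 = 0.1113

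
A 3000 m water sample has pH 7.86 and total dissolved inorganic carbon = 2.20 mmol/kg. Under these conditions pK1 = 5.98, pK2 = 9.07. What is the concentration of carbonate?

α₂ = 1 / (1 + [H⁺]/K2 + [H⁺]²/(K1K2)) = 1 / (1 + 10^+1.21 + 10^-0.67)
   = 1 / (1 + 16.218 + 0.21380) = 1/17.432 = 0.05737
[CO3²⁻] = α₂ × DIC = 0.05737 × 2.20 = 0.126 mmol/kg

[CO3²⁻] = 0.126 mmol/kg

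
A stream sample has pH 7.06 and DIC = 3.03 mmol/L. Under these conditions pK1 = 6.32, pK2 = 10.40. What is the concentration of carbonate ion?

α₂ = 1 / (1 + [H⁺]/K2 + [H⁺]²/(K1K2)) = 1 / (1 + 10^+3.34 + 10^+2.60)
   = 1 / (1 + 2187.8 + 398.11) = 1/2586.9 = 0.0003866
[CO3²⁻] = α₂ × DIC = 0.0003866 × 3.03 = 0.00117 mmol/L = 1.17 μmol/L

[CO3²⁻] = 1.17 μmol/L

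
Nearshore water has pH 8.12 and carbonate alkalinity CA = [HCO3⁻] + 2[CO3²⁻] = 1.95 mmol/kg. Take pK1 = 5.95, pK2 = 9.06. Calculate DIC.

DIC = 1.78 mmol/kg

CA = [HCO3⁻] + 2[CO3²⁻] = (α₁ + 2α₂)·DIC
At pH 8.12: [H⁺]/K1 = 10^-2.17 = 0.0067608, K2/[H⁺] = 10^-0.94 = 0.11482
α₁ = 1/(1 + 0.0067608 + 0.11482) = 1/1.1216 = 0.8916; α₂ = α₁·K2/[H⁺] = 0.1024
α₁ + 2α₂ = 1.0963
DIC = CA / (α₁ + 2α₂) = 1.95 / 1.0963 = 1.78 mmol/kg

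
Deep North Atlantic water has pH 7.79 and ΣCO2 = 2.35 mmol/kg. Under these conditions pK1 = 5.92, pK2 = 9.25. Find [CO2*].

[CO2*] = 0.0302 mmol/kg

α₀ = 1 / (1 + K1/[H⁺] + K1K2/[H⁺]²) = 1 / (1 + 10^+1.87 + 10^+0.41)
   = 1 / (1 + 74.131 + 2.5704) = 1/77.701 = 0.01287
[CO2*] = α₀ × DIC = 0.01287 × 2.35 = 0.0302 mmol/kg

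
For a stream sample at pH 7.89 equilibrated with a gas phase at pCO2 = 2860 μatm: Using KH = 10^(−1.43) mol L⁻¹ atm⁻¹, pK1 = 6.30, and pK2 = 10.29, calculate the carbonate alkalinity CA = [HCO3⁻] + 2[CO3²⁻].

[CO2*] = KH · pCO2 = 10^(−1.43) × 2860×10^-6 = 1.063×10^-4 mol/L
α₀ = 1/(1 + K1/[H⁺] + K1K2/[H⁺]²) = 1/(1 + 10^+1.59 + 10^-0.81) = 0.02496
DIC = [CO2*]/α₀ = 1.063×10^-4 / 0.02496 = 4.257 mmol/L
CA = (α₁ + 2α₂)·DIC = (0.9712 + 2×0.003866) × 4.257 = 4.17 mmol/L

CA = 4.17 mmol/L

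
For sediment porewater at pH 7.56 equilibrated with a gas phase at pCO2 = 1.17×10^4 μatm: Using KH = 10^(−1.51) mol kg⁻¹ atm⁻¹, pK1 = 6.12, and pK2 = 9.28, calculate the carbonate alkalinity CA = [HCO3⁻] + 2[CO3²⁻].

[CO2*] = KH · pCO2 = 10^(−1.51) × 1.17×10^4×10^-6 = 3.616×10^-4 mol/kg
α₀ = 1/(1 + K1/[H⁺] + K1K2/[H⁺]²) = 1/(1 + 10^+1.44 + 10^-0.28) = 0.03440
DIC = [CO2*]/α₀ = 3.616×10^-4 / 0.03440 = 10.51 mmol/kg
CA = (α₁ + 2α₂)·DIC = (0.9475 + 2×0.01806) × 10.51 = 10.3 mmol/kg

CA = 10.3 mmol/kg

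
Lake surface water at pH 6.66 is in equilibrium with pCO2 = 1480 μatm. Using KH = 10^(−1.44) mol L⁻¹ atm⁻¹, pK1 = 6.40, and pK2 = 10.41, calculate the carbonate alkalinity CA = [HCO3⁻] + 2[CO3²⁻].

[CO2*] = KH · pCO2 = 10^(−1.44) × 1480×10^-6 = 5.374×10^-5 mol/L
α₀ = 1/(1 + K1/[H⁺] + K1K2/[H⁺]²) = 1/(1 + 10^+0.26 + 10^-3.49) = 0.3546
DIC = [CO2*]/α₀ = 5.374×10^-5 / 0.3546 = 0.1515 mmol/L
CA = (α₁ + 2α₂)·DIC = (0.6453 + 2×0.0001147) × 0.1515 = 0.0978 mmol/L

CA = 0.0978 mmol/L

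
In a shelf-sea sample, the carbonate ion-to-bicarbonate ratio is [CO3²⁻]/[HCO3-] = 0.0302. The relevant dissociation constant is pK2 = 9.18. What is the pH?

From K2 = [H⁺][CO3²⁻]/[HCO3-]:  pH = pK2 + log₁₀([CO3²⁻]/[HCO3-])
log₁₀(0.0302) = -1.520
pH = 9.18 + (-1.520) = 7.66

pH = 7.66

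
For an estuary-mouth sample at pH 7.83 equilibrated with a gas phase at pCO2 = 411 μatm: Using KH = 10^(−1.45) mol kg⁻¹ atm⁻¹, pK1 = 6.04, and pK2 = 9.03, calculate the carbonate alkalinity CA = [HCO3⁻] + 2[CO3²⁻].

[CO2*] = KH · pCO2 = 10^(−1.45) × 411×10^-6 = 1.458×10^-5 mol/kg
α₀ = 1/(1 + K1/[H⁺] + K1K2/[H⁺]²) = 1/(1 + 10^+1.79 + 10^+0.59) = 0.01503
DIC = [CO2*]/α₀ = 1.458×10^-5 / 0.01503 = 0.9705 mmol/kg
CA = (α₁ + 2α₂)·DIC = (0.9265 + 2×0.05846) × 0.9705 = 1.01 mmol/kg

CA = 1.01 mmol/kg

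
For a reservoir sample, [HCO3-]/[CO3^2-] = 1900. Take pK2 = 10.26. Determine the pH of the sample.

From K2 = [H⁺][CO3^2-]/[HCO3-]:  pH = pK2 − log₁₀([HCO3-]/[CO3^2-])
log₁₀(1900) = +3.279
pH = 10.26 − (+3.279) = 6.98

pH = 6.98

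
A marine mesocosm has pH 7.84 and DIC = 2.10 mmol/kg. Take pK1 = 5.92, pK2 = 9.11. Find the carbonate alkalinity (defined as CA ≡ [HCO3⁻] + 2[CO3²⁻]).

CA = 2.18 mmol/kg

CA = [HCO3⁻] + 2[CO3²⁻] = (α₁ + 2α₂)·DIC
At pH 7.84: [H⁺]/K1 = 10^-1.92 = 0.012023, K2/[H⁺] = 10^-1.27 = 0.053703
α₁ = 1/(1 + 0.012023 + 0.053703) = 1/1.0657 = 0.9383; α₂ = α₁·K2/[H⁺] = 0.05039
α₁ + 2α₂ = 1.0391
CA = 1.0391 × 2.10 = 2.18 mmol/kg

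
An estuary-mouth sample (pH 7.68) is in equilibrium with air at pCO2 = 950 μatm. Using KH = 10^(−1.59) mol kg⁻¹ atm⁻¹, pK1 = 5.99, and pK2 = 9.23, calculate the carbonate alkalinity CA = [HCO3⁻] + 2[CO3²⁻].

CA = 1.26 mmol/kg

[CO2*] = KH · pCO2 = 10^(−1.59) × 950×10^-6 = 2.442×10^-5 mol/kg
α₀ = 1/(1 + K1/[H⁺] + K1K2/[H⁺]²) = 1/(1 + 10^+1.69 + 10^+0.14) = 0.01947
DIC = [CO2*]/α₀ = 2.442×10^-5 / 0.01947 = 1.254 mmol/kg
CA = (α₁ + 2α₂)·DIC = (0.9537 + 2×0.02688) × 1.254 = 1.26 mmol/kg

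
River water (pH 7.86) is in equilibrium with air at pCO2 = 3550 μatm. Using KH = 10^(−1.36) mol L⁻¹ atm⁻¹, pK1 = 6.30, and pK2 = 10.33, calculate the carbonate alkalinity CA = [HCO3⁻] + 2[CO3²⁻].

CA = 5.66 mmol/L

[CO2*] = KH · pCO2 = 10^(−1.36) × 3550×10^-6 = 1.550×10^-4 mol/L
α₀ = 1/(1 + K1/[H⁺] + K1K2/[H⁺]²) = 1/(1 + 10^+1.56 + 10^-0.91) = 0.02672
DIC = [CO2*]/α₀ = 1.550×10^-4 / 0.02672 = 5.800 mmol/L
CA = (α₁ + 2α₂)·DIC = (0.9700 + 2×0.003287) × 5.800 = 5.66 mmol/L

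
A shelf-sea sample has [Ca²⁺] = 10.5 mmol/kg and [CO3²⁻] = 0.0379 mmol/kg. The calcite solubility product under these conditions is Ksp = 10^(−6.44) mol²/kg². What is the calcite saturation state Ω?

Ksp = 10^(−6.44) = 3.631×10^-7
Ω = [Ca²⁺][CO3²⁻]/Ksp = (10.5×10^-3)(0.0379×10^-3) / 3.631×10^-7 = 1.10

Ω = 1.10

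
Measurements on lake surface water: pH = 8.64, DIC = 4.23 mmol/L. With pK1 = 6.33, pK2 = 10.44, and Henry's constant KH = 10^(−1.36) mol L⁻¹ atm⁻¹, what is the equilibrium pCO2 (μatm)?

pCO2 = 465 μatm

α₀ = 1 / (1 + K1/[H⁺] + K1K2/[H⁺]²) = 1 / (1 + 10^+2.31 + 10^+0.51)
   = 1 / (1 + 204.17 + 3.2359) = 1/208.41 = 0.004798
[CO2*] = α₀ × DIC = 0.004798 × 4.23 = 0.02030 mmol/L
pCO2 = [CO2*]/KH = 2.030×10^-5 / 4.365×10^-2 = 465 μatm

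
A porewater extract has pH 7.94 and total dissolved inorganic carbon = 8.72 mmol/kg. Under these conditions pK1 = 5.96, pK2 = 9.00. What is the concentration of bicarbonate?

[HCO3⁻] = 7.94 mmol/kg

α₁ = 1 / (1 + [H⁺]/K1 + K2/[H⁺]) = 1 / (1 + 10^-1.98 + 10^-1.06)
   = 1 / (1 + 0.010471 + 0.087096) = 1/1.0976 = 0.9111
[HCO3⁻] = α₁ × DIC = 0.9111 × 8.72 = 7.94 mmol/kg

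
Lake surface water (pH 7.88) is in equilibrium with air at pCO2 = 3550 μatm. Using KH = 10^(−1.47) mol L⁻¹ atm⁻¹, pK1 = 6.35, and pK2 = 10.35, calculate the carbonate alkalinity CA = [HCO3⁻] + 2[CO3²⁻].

CA = 4.10 mmol/L

[CO2*] = KH · pCO2 = 10^(−1.47) × 3550×10^-6 = 1.203×10^-4 mol/L
α₀ = 1/(1 + K1/[H⁺] + K1K2/[H⁺]²) = 1/(1 + 10^+1.53 + 10^-0.94) = 0.02857
DIC = [CO2*]/α₀ = 1.203×10^-4 / 0.02857 = 4.210 mmol/L
CA = (α₁ + 2α₂)·DIC = (0.9681 + 2×0.003281) × 4.210 = 4.10 mmol/L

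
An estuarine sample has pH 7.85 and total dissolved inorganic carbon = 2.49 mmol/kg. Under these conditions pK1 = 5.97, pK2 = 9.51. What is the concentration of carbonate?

[CO3²⁻] = 0.0526 mmol/kg

α₂ = 1 / (1 + [H⁺]/K2 + [H⁺]²/(K1K2)) = 1 / (1 + 10^+1.66 + 10^-0.22)
   = 1 / (1 + 45.709 + 0.60256) = 1/47.311 = 0.02114
[CO3²⁻] = α₂ × DIC = 0.02114 × 2.49 = 0.0526 mmol/kg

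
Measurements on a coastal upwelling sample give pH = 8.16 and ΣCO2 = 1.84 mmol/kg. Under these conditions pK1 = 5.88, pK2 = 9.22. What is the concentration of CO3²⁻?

[CO3²⁻] = 0.147 mmol/kg

α₂ = 1 / (1 + [H⁺]/K2 + [H⁺]²/(K1K2)) = 1 / (1 + 10^+1.06 + 10^-1.22)
   = 1 / (1 + 11.482 + 0.060256) = 1/12.542 = 0.07973
[CO3²⁻] = α₂ × DIC = 0.07973 × 1.84 = 0.147 mmol/kg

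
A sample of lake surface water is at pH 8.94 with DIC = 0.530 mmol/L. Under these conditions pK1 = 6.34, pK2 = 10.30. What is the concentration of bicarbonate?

α₁ = 1 / (1 + [H⁺]/K1 + K2/[H⁺]) = 1 / (1 + 10^-2.60 + 10^-1.36)
   = 1 / (1 + 0.0025119 + 0.043652) = 1/1.0462 = 0.9559
[HCO3⁻] = α₁ × DIC = 0.9559 × 0.530 = 0.507 mmol/L

[HCO3⁻] = 0.507 mmol/L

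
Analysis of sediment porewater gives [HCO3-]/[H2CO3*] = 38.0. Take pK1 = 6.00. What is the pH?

From K1 = [H⁺][HCO3-]/[H2CO3*]:  pH = pK1 + log₁₀([HCO3-]/[H2CO3*])
log₁₀(38.0) = +1.580
pH = 6.00 + (+1.580) = 7.58

pH = 7.58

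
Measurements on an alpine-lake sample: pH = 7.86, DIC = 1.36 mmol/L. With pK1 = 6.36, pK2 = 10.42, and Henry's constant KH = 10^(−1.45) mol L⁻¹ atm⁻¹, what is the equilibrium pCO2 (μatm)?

pCO2 = 1170 μatm

α₀ = 1 / (1 + K1/[H⁺] + K1K2/[H⁺]²) = 1 / (1 + 10^+1.50 + 10^-1.06)
   = 1 / (1 + 31.623 + 0.087096) = 1/32.710 = 0.03057
[CO2*] = α₀ × DIC = 0.03057 × 1.36 = 0.04158 mmol/L
pCO2 = [CO2*]/KH = 4.158×10^-5 / 3.548×10^-2 = 1170 μatm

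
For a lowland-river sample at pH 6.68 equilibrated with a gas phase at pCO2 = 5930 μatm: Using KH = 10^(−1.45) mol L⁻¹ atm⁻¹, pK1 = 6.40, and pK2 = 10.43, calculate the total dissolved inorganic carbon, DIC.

DIC = 0.611 mmol/L

[CO2*] = KH · pCO2 = 10^(−1.45) × 5930×10^-6 = 2.104×10^-4 mol/L
α₀ = 1/(1 + K1/[H⁺] + K1K2/[H⁺]²) = 1/(1 + 10^+0.28 + 10^-3.47) = 0.3441
DIC = [CO2*]/α₀ = 2.104×10^-4 / 0.3441 = 0.611 mmol/L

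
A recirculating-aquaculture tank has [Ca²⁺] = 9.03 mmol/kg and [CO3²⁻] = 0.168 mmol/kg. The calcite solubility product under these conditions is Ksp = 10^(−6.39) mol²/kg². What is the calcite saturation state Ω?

Ω = 3.72

Ksp = 10^(−6.39) = 4.074×10^-7
Ω = [Ca²⁺][CO3²⁻]/Ksp = (9.03×10^-3)(0.168×10^-3) / 4.074×10^-7 = 3.72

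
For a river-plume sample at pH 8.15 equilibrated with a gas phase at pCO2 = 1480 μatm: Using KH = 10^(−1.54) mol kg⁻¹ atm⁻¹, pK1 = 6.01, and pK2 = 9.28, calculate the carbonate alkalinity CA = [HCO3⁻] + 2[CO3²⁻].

[CO2*] = KH · pCO2 = 10^(−1.54) × 1480×10^-6 = 4.268×10^-5 mol/kg
α₀ = 1/(1 + K1/[H⁺] + K1K2/[H⁺]²) = 1/(1 + 10^+2.14 + 10^+1.01) = 0.006699
DIC = [CO2*]/α₀ = 4.268×10^-5 / 0.006699 = 6.371 mmol/kg
CA = (α₁ + 2α₂)·DIC = (0.9247 + 2×0.06855) × 6.371 = 6.77 mmol/kg

CA = 6.77 mmol/kg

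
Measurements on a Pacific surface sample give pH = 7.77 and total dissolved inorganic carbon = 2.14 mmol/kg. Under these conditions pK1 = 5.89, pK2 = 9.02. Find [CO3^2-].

[CO3²⁻] = 0.113 mmol/kg

α₂ = 1 / (1 + [H⁺]/K2 + [H⁺]²/(K1K2)) = 1 / (1 + 10^+1.25 + 10^-0.63)
   = 1 / (1 + 17.783 + 0.23442) = 1/19.017 = 0.05258
[CO3²⁻] = α₂ × DIC = 0.05258 × 2.14 = 0.113 mmol/kg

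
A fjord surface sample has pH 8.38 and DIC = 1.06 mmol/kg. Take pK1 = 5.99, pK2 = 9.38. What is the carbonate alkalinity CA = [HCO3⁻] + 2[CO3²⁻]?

CA = [HCO3⁻] + 2[CO3²⁻] = (α₁ + 2α₂)·DIC
At pH 8.38: [H⁺]/K1 = 10^-2.39 = 0.0040738, K2/[H⁺] = 10^-1.00 = 0.10000
α₁ = 1/(1 + 0.0040738 + 0.10000) = 1/1.1041 = 0.9057; α₂ = α₁·K2/[H⁺] = 0.09057
α₁ + 2α₂ = 1.0869
CA = 1.0869 × 1.06 = 1.15 mmol/kg

CA = 1.15 mmol/kg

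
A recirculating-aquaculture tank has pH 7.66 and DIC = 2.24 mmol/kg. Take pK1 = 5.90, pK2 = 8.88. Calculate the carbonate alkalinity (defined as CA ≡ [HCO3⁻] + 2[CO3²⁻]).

CA = 2.33 mmol/kg

CA = [HCO3⁻] + 2[CO3²⁻] = (α₁ + 2α₂)·DIC
At pH 7.66: [H⁺]/K1 = 10^-1.76 = 0.017378, K2/[H⁺] = 10^-1.22 = 0.060256
α₁ = 1/(1 + 0.017378 + 0.060256) = 1/1.0776 = 0.9280; α₂ = α₁·K2/[H⁺] = 0.05592
α₁ + 2α₂ = 1.0398
CA = 1.0398 × 2.24 = 2.33 mmol/kg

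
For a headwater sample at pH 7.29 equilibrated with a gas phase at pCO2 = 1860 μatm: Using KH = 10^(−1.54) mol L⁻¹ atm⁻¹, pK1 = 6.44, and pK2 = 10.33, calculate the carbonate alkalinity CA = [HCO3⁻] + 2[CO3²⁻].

CA = 0.380 mmol/L

[CO2*] = KH · pCO2 = 10^(−1.54) × 1860×10^-6 = 5.364×10^-5 mol/L
α₀ = 1/(1 + K1/[H⁺] + K1K2/[H⁺]²) = 1/(1 + 10^+0.85 + 10^-2.19) = 0.1237
DIC = [CO2*]/α₀ = 5.364×10^-5 / 0.1237 = 0.4338 mmol/L
CA = (α₁ + 2α₂)·DIC = (0.8755 + 2×0.0007985) × 0.4338 = 0.380 mmol/L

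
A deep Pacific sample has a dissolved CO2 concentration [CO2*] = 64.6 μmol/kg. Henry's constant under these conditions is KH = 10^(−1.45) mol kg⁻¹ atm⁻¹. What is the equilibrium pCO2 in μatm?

KH = 10^(−1.45) = 3.548×10^-2 mol kg⁻¹ atm⁻¹
pCO2 = [CO2*]/KH = 64.6×10^-6 / 3.548×10^-2 = 1.82×10^-3 atm = 1820 μatm

pCO2 = 1820 μatm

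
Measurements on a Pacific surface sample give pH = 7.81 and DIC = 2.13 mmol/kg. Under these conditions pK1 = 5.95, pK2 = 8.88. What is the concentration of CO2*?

[CO2*] = 0.0268 mmol/kg

α₀ = 1 / (1 + K1/[H⁺] + K1K2/[H⁺]²) = 1 / (1 + 10^+1.86 + 10^+0.79)
   = 1 / (1 + 72.444 + 6.1660) = 1/79.610 = 0.01256
[CO2*] = α₀ × DIC = 0.01256 × 2.13 = 0.0268 mmol/kg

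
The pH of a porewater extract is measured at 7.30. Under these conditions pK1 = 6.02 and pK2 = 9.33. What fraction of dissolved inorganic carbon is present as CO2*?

α₀ = 0.0494

α₀ = 1 / (1 + K1/[H⁺] + K1K2/[H⁺]²) = 1 / (1 + 10^+1.28 + 10^-0.75)
   = 1 / (1 + 19.055 + 0.17783) = 1/20.232 = 0.04943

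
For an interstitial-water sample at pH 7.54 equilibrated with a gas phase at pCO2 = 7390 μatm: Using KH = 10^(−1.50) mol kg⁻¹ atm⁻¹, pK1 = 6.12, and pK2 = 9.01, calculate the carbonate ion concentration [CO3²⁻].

[CO3²⁻] = 0.208 mmol/kg

[CO2*] = KH · pCO2 = 10^(−1.50) × 7390×10^-6 = 2.337×10^-4 mol/kg
α₀ = 1/(1 + K1/[H⁺] + K1K2/[H⁺]²) = 1/(1 + 10^+1.42 + 10^-0.05) = 0.03547
DIC = [CO2*]/α₀ = 2.337×10^-4 / 0.03547 = 6.589 mmol/kg
[CO3²⁻] = α₂·DIC; α₂ = 0.03161, so [CO3²⁻] = 0.03161 × 6.589 = 0.208 mmol/kg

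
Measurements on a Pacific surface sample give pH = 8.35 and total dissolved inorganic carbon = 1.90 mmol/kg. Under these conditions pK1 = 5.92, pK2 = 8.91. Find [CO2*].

[CO2*] = 5.52 μmol/kg

α₀ = 1 / (1 + K1/[H⁺] + K1K2/[H⁺]²) = 1 / (1 + 10^+2.43 + 10^+1.87)
   = 1 / (1 + 269.15 + 74.131) = 1/344.28 = 0.002905
[CO2*] = α₀ × DIC = 0.002905 × 1.90 = 0.00552 mmol/kg = 5.52 μmol/kg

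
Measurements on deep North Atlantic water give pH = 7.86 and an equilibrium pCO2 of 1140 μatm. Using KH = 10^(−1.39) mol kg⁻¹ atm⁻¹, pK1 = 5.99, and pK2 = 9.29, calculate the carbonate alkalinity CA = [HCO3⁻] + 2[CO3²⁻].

[CO2*] = KH · pCO2 = 10^(−1.39) × 1140×10^-6 = 4.644×10^-5 mol/kg
α₀ = 1/(1 + K1/[H⁺] + K1K2/[H⁺]²) = 1/(1 + 10^+1.87 + 10^+0.44) = 0.01284
DIC = [CO2*]/α₀ = 4.644×10^-5 / 0.01284 = 3.617 mmol/kg
CA = (α₁ + 2α₂)·DIC = (0.9518 + 2×0.03536) × 3.617 = 3.70 mmol/kg

CA = 3.70 mmol/kg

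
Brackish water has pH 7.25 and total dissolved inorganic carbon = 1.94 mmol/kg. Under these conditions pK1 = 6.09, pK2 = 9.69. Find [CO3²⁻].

α₂ = 1 / (1 + [H⁺]/K2 + [H⁺]²/(K1K2)) = 1 / (1 + 10^+2.44 + 10^+1.28)
   = 1 / (1 + 275.42 + 19.055) = 1/295.48 = 0.003384
[CO3²⁻] = α₂ × DIC = 0.003384 × 1.94 = 0.00657 mmol/kg = 6.57 μmol/kg

[CO3²⁻] = 6.57 μmol/kg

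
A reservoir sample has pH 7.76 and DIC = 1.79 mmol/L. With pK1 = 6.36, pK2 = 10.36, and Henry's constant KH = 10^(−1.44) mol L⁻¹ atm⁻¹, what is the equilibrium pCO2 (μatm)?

α₀ = 1 / (1 + K1/[H⁺] + K1K2/[H⁺]²) = 1 / (1 + 10^+1.40 + 10^-1.20)
   = 1 / (1 + 25.119 + 0.063096) = 1/26.182 = 0.03819
[CO2*] = α₀ × DIC = 0.03819 × 1.79 = 0.06837 mmol/L
pCO2 = [CO2*]/KH = 6.837×10^-5 / 3.631×10^-2 = 1880 μatm

pCO2 = 1880 μatm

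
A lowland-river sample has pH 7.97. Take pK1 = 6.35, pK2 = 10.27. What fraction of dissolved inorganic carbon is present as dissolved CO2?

α₀ = 0.0233

α₀ = 1 / (1 + K1/[H⁺] + K1K2/[H⁺]²) = 1 / (1 + 10^+1.62 + 10^-0.68)
   = 1 / (1 + 41.687 + 0.20893) = 1/42.896 = 0.02331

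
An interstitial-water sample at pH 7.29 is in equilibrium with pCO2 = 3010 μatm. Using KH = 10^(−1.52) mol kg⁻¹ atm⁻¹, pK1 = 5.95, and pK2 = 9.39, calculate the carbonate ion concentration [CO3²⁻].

[CO3²⁻] = 15.8 μmol/kg

[CO2*] = KH · pCO2 = 10^(−1.52) × 3010×10^-6 = 9.090×10^-5 mol/kg
α₀ = 1/(1 + K1/[H⁺] + K1K2/[H⁺]²) = 1/(1 + 10^+1.34 + 10^-0.76) = 0.04338
DIC = [CO2*]/α₀ = 9.090×10^-5 / 0.04338 = 2.095 mmol/kg
[CO3²⁻] = α₂·DIC; α₂ = 0.007539, so [CO3²⁻] = 0.007539 × 2.095 = 0.0158 mmol/kg = 15.8 μmol/kg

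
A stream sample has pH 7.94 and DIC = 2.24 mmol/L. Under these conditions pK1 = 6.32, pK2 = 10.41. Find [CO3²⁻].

[CO3²⁻] = 7.39 μmol/L

α₂ = 1 / (1 + [H⁺]/K2 + [H⁺]²/(K1K2)) = 1 / (1 + 10^+2.47 + 10^+0.85)
   = 1 / (1 + 295.12 + 7.0795) = 1/303.20 = 0.003298
[CO3²⁻] = α₂ × DIC = 0.003298 × 2.24 = 0.00739 mmol/L = 7.39 μmol/L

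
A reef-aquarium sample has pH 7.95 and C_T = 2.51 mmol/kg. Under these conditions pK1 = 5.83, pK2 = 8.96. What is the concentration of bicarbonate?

[HCO3⁻] = 2.27 mmol/kg

α₁ = 1 / (1 + [H⁺]/K1 + K2/[H⁺]) = 1 / (1 + 10^-2.12 + 10^-1.01)
   = 1 / (1 + 0.0075858 + 0.097724) = 1/1.1053 = 0.9047
[HCO3⁻] = α₁ × DIC = 0.9047 × 2.51 = 2.27 mmol/kg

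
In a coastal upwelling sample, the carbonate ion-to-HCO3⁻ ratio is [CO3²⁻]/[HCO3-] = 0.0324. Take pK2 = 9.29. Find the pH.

From K2 = [H⁺][CO3²⁻]/[HCO3-]:  pH = pK2 + log₁₀([CO3²⁻]/[HCO3-])
log₁₀(0.0324) = -1.489
pH = 9.29 + (-1.489) = 7.80

pH = 7.80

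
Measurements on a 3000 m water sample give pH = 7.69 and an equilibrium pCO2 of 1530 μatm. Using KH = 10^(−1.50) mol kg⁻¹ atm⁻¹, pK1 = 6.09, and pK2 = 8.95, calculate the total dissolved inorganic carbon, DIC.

[CO2*] = KH · pCO2 = 10^(−1.50) × 1530×10^-6 = 4.838×10^-5 mol/kg
α₀ = 1/(1 + K1/[H⁺] + K1K2/[H⁺]²) = 1/(1 + 10^+1.60 + 10^+0.34) = 0.02326
DIC = [CO2*]/α₀ = 4.838×10^-5 / 0.02326 = 2.08 mmol/kg

DIC = 2.08 mmol/kg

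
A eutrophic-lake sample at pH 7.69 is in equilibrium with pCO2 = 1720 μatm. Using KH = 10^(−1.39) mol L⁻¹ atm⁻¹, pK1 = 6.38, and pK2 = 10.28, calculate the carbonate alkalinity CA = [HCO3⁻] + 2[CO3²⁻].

[CO2*] = KH · pCO2 = 10^(−1.39) × 1720×10^-6 = 7.007×10^-5 mol/L
α₀ = 1/(1 + K1/[H⁺] + K1K2/[H⁺]²) = 1/(1 + 10^+1.31 + 10^-1.28) = 0.04658
DIC = [CO2*]/α₀ = 7.007×10^-5 / 0.04658 = 1.504 mmol/L
CA = (α₁ + 2α₂)·DIC = (0.9510 + 2×0.002444) × 1.504 = 1.44 mmol/L

CA = 1.44 mmol/L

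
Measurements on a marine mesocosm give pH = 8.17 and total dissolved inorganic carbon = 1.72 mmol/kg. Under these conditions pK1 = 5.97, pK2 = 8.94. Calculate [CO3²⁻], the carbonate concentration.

[CO3²⁻] = 0.248 mmol/kg

α₂ = 1 / (1 + [H⁺]/K2 + [H⁺]²/(K1K2)) = 1 / (1 + 10^+0.77 + 10^-1.43)
   = 1 / (1 + 5.8884 + 0.037154) = 1/6.9256 = 0.1444
[CO3²⁻] = α₂ × DIC = 0.1444 × 1.72 = 0.248 mmol/kg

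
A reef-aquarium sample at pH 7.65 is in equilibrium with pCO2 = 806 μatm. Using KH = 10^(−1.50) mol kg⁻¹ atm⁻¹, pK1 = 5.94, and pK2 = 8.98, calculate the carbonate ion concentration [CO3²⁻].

[CO3²⁻] = 0.0611 mmol/kg

[CO2*] = KH · pCO2 = 10^(−1.50) × 806×10^-6 = 2.549×10^-5 mol/kg
α₀ = 1/(1 + K1/[H⁺] + K1K2/[H⁺]²) = 1/(1 + 10^+1.71 + 10^+0.38) = 0.01829
DIC = [CO2*]/α₀ = 2.549×10^-5 / 0.01829 = 1.394 mmol/kg
[CO3²⁻] = α₂·DIC; α₂ = 0.04387, so [CO3²⁻] = 0.04387 × 1.394 = 0.0611 mmol/kg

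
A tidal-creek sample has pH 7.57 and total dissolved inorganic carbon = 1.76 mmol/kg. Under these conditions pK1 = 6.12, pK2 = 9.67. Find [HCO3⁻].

[HCO3⁻] = 1.69 mmol/kg

α₁ = 1 / (1 + [H⁺]/K1 + K2/[H⁺]) = 1 / (1 + 10^-1.45 + 10^-2.10)
   = 1 / (1 + 0.035481 + 0.0079433) = 1/1.0434 = 0.9584
[HCO3⁻] = α₁ × DIC = 0.9584 × 1.76 = 1.69 mmol/kg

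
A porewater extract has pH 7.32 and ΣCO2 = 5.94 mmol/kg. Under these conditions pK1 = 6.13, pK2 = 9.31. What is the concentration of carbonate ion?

α₂ = 1 / (1 + [H⁺]/K2 + [H⁺]²/(K1K2)) = 1 / (1 + 10^+1.99 + 10^+0.80)
   = 1 / (1 + 97.724 + 6.3096) = 1/105.03 = 0.009521
[CO3²⁻] = α₂ × DIC = 0.009521 × 5.94 = 0.0566 mmol/kg

[CO3²⁻] = 0.0566 mmol/kg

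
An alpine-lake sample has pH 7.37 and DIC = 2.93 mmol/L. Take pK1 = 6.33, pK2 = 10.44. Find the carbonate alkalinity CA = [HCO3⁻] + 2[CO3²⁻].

CA = 2.69 mmol/L

CA = [HCO3⁻] + 2[CO3²⁻] = (α₁ + 2α₂)·DIC
At pH 7.37: [H⁺]/K1 = 10^-1.04 = 0.091201, K2/[H⁺] = 10^-3.07 = 0.00085114
α₁ = 1/(1 + 0.091201 + 0.00085114) = 1/1.0921 = 0.9157; α₂ = α₁·K2/[H⁺] = 0.0007794
α₁ + 2α₂ = 0.9173
CA = 0.9173 × 2.93 = 2.69 mmol/L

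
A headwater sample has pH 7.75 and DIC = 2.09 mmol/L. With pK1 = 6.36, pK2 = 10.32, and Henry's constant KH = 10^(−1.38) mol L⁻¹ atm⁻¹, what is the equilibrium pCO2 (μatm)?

pCO2 = 1960 μatm

α₀ = 1 / (1 + K1/[H⁺] + K1K2/[H⁺]²) = 1 / (1 + 10^+1.39 + 10^-1.18)
   = 1 / (1 + 24.547 + 0.066069) = 1/25.613 = 0.03904
[CO2*] = α₀ × DIC = 0.03904 × 2.09 = 0.08160 mmol/L
pCO2 = [CO2*]/KH = 8.160×10^-5 / 4.169×10^-2 = 1960 μatm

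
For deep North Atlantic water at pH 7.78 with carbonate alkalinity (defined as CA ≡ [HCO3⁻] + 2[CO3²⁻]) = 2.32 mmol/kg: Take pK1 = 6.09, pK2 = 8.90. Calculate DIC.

CA = [HCO3⁻] + 2[CO3²⁻] = (α₁ + 2α₂)·DIC
At pH 7.78: [H⁺]/K1 = 10^-1.69 = 0.020417, K2/[H⁺] = 10^-1.12 = 0.075858
α₁ = 1/(1 + 0.020417 + 0.075858) = 1/1.0963 = 0.9122; α₂ = α₁·K2/[H⁺] = 0.06920
α₁ + 2α₂ = 1.0506
DIC = CA / (α₁ + 2α₂) = 2.32 / 1.0506 = 2.21 mmol/kg

DIC = 2.21 mmol/kg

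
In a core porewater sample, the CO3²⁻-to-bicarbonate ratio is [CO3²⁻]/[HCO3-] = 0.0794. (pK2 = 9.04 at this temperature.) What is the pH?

From K2 = [H⁺][CO3²⁻]/[HCO3-]:  pH = pK2 + log₁₀([CO3²⁻]/[HCO3-])
log₁₀(0.0794) = -1.100
pH = 9.04 + (-1.100) = 7.94

pH = 7.94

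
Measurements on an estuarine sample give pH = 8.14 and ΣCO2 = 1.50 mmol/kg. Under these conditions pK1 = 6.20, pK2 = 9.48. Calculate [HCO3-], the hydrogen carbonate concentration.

α₁ = 1 / (1 + [H⁺]/K1 + K2/[H⁺]) = 1 / (1 + 10^-1.94 + 10^-1.34)
   = 1 / (1 + 0.011482 + 0.045709) = 1/1.0572 = 0.9459
[HCO3⁻] = α₁ × DIC = 0.9459 × 1.50 = 1.42 mmol/kg

[HCO3⁻] = 1.42 mmol/kg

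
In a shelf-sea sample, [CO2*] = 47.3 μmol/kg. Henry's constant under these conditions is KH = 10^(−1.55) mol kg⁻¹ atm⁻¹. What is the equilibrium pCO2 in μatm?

KH = 10^(−1.55) = 2.818×10^-2 mol kg⁻¹ atm⁻¹
pCO2 = [CO2*]/KH = 47.3×10^-6 / 2.818×10^-2 = 1.68×10^-3 atm = 1680 μatm

pCO2 = 1680 μatm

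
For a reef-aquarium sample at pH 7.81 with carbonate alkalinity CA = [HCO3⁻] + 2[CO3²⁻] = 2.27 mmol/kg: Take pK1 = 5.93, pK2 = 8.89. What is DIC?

DIC = 2.13 mmol/kg

CA = [HCO3⁻] + 2[CO3²⁻] = (α₁ + 2α₂)·DIC
At pH 7.81: [H⁺]/K1 = 10^-1.88 = 0.013183, K2/[H⁺] = 10^-1.08 = 0.083176
α₁ = 1/(1 + 0.013183 + 0.083176) = 1/1.0964 = 0.9121; α₂ = α₁·K2/[H⁺] = 0.07587
α₁ + 2α₂ = 1.0638
DIC = CA / (α₁ + 2α₂) = 2.27 / 1.0638 = 2.13 mmol/kg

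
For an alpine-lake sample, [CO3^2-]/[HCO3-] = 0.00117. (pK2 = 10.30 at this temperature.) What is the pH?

pH = 7.37

From K2 = [H⁺][CO3^2-]/[HCO3-]:  pH = pK2 + log₁₀([CO3^2-]/[HCO3-])
log₁₀(0.00117) = -2.932
pH = 10.30 + (-2.932) = 7.37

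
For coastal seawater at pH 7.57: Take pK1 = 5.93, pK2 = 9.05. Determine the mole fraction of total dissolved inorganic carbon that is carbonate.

α₂ = 1 / (1 + [H⁺]/K2 + [H⁺]²/(K1K2)) = 1 / (1 + 10^+1.48 + 10^-0.16)
   = 1 / (1 + 30.200 + 0.69183) = 1/31.891 = 0.03136

α₂ = 0.0314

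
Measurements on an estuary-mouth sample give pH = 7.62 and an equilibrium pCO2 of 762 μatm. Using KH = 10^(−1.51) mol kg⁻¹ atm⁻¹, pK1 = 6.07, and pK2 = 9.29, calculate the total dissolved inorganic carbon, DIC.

DIC = 0.877 mmol/kg

[CO2*] = KH · pCO2 = 10^(−1.51) × 762×10^-6 = 2.355×10^-5 mol/kg
α₀ = 1/(1 + K1/[H⁺] + K1K2/[H⁺]²) = 1/(1 + 10^+1.55 + 10^-0.12) = 0.02685
DIC = [CO2*]/α₀ = 2.355×10^-5 / 0.02685 = 0.877 mmol/kg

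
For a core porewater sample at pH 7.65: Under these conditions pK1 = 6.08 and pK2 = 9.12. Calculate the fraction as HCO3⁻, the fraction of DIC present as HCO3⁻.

α₁ = 0.943

α₁ = 1 / (1 + [H⁺]/K1 + K2/[H⁺]) = 1 / (1 + 10^-1.57 + 10^-1.47)
   = 1 / (1 + 0.026915 + 0.033884) = 1/1.0608 = 0.9427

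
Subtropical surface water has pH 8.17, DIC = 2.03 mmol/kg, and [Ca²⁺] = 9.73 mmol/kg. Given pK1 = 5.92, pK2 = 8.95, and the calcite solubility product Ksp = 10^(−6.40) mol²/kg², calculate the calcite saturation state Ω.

α₂ = 1 / (1 + [H⁺]/K2 + [H⁺]²/(K1K2)) = 1 / (1 + 10^+0.78 + 10^-1.47)
   = 1 / (1 + 6.0256 + 0.033884) = 1/7.0595 = 0.1417
[CO3²⁻] = α₂ × DIC = 0.1417 × 2.03 = 0.2876 mmol/kg
Ksp = 10^(−6.40) = 3.981×10^-7
Ω = [Ca²⁺][CO3²⁻]/Ksp = (9.73×10^-3)(2.876×10^-4) / 3.981×10^-7 = 7.03

Ω = 7.03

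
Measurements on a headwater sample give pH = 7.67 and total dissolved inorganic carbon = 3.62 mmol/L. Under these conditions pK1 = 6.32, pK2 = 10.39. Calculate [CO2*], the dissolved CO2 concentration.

[CO2*] = 0.155 mmol/L

α₀ = 1 / (1 + K1/[H⁺] + K1K2/[H⁺]²) = 1 / (1 + 10^+1.35 + 10^-1.37)
   = 1 / (1 + 22.387 + 0.042658) = 1/23.430 = 0.04268
[CO2*] = α₀ × DIC = 0.04268 × 3.62 = 0.155 mmol/L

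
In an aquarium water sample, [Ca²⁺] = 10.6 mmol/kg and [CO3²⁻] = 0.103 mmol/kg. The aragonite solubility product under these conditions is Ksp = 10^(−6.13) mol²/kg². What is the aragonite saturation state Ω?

Ω = 1.47

Ksp = 10^(−6.13) = 7.413×10^-7
Ω = [Ca²⁺][CO3²⁻]/Ksp = (10.6×10^-3)(0.103×10^-3) / 7.413×10^-7 = 1.47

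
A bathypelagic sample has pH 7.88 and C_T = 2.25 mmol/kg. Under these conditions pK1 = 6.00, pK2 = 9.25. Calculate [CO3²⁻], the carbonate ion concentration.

[CO3²⁻] = 0.0909 mmol/kg

α₂ = 1 / (1 + [H⁺]/K2 + [H⁺]²/(K1K2)) = 1 / (1 + 10^+1.37 + 10^-0.51)
   = 1 / (1 + 23.442 + 0.30903) = 1/24.751 = 0.04040
[CO3²⁻] = α₂ × DIC = 0.04040 × 2.25 = 0.0909 mmol/kg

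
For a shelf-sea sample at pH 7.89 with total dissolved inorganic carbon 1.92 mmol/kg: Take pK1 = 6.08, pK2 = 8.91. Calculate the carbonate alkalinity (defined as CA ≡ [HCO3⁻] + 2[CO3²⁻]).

CA = 2.06 mmol/kg

CA = [HCO3⁻] + 2[CO3²⁻] = (α₁ + 2α₂)·DIC
At pH 7.89: [H⁺]/K1 = 10^-1.81 = 0.015488, K2/[H⁺] = 10^-1.02 = 0.095499
α₁ = 1/(1 + 0.015488 + 0.095499) = 1/1.1110 = 0.9001; α₂ = α₁·K2/[H⁺] = 0.08596
α₁ + 2α₂ = 1.0720
CA = 1.0720 × 1.92 = 2.06 mmol/kg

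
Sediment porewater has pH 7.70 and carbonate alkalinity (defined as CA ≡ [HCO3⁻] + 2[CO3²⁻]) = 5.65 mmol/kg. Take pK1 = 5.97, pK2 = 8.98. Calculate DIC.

CA = [HCO3⁻] + 2[CO3²⁻] = (α₁ + 2α₂)·DIC
At pH 7.70: [H⁺]/K1 = 10^-1.73 = 0.018621, K2/[H⁺] = 10^-1.28 = 0.052481
α₁ = 1/(1 + 0.018621 + 0.052481) = 1/1.0711 = 0.9336; α₂ = α₁·K2/[H⁺] = 0.04900
α₁ + 2α₂ = 1.0316
DIC = CA / (α₁ + 2α₂) = 5.65 / 1.0316 = 5.48 mmol/kg

DIC = 5.48 mmol/kg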